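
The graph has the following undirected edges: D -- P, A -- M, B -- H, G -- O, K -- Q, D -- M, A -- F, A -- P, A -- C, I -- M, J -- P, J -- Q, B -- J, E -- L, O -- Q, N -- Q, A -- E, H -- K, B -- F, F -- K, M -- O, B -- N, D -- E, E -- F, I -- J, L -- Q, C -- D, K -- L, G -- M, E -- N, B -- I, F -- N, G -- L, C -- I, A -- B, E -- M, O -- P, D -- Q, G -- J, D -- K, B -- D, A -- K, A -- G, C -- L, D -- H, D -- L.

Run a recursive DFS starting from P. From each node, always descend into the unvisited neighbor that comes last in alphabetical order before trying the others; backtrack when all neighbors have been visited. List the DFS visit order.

P O Q N F K L G M I J B H D E A C

Visit P
P → O
O → Q
Q → N
N → F
F → K
K → L
L → G
G → M
M → I
I → J
J → B
B → H
H → D
D → E
E → A
A → C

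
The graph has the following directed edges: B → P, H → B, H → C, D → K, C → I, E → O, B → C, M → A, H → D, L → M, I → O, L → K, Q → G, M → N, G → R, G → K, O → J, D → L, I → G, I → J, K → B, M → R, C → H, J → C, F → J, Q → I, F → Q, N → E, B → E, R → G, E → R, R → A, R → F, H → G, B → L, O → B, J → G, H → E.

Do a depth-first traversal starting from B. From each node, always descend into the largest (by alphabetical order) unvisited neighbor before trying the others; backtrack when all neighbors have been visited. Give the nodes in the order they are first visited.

Visit B
B → P
B → L
L → M
M → R
R → G
G → K
R → F
F → Q
Q → I
I → O
O → J
J → C
C → H
H → E
H → D
R → A
M → N

B → P → L → M → R → G → K → F → Q → I → O → J → C → H → E → D → A → N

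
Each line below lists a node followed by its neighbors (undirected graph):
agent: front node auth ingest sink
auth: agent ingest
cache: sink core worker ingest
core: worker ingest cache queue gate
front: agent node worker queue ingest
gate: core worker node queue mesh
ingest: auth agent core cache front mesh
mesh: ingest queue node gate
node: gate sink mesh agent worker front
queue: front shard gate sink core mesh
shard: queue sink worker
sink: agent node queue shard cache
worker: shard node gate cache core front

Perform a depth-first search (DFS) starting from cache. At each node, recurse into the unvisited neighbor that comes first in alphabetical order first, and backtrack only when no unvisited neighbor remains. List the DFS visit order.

cache → core → gate → mesh → ingest → agent → auth → front → node → sink → queue → shard → worker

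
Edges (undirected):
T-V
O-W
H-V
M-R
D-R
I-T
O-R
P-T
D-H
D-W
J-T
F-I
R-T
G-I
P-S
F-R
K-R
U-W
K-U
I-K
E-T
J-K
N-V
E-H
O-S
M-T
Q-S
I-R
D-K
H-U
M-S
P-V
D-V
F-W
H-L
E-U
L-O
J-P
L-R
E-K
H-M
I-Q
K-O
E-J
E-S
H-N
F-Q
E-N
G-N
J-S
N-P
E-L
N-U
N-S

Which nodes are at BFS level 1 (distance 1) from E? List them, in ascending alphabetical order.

H, J, K, L, N, S, T, U

Level 0: E
Level 1: H, J, K, L, N, S, T, U
Level 2: D, G, I, M, O, P, Q, R, V, W
Level 3: F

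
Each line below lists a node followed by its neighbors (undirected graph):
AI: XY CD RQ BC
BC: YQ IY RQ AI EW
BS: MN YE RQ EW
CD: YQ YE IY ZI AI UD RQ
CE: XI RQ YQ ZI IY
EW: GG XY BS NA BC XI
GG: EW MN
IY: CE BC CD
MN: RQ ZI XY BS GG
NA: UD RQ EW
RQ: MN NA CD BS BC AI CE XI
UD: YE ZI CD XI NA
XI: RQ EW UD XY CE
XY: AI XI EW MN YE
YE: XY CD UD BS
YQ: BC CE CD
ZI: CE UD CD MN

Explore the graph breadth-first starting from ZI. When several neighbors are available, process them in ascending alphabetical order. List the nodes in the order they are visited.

ZI -> CD -> CE -> MN -> UD -> AI -> IY -> RQ -> YE -> YQ -> XI -> BS -> GG -> XY -> NA -> BC -> EW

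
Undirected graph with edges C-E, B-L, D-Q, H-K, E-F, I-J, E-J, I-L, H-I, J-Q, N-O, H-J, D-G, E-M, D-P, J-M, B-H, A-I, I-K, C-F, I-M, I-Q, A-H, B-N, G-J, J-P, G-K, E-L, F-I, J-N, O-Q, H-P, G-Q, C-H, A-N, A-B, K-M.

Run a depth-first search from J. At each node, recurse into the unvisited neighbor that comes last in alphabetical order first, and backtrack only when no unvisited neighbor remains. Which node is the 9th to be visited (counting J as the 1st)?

Visit J
J → Q
Q → O
O → N
N → B
B → L
L → I
I → M
M → K
K → H
H → P
P → D
D → G
H → C
C → F
F → E
H → A

Visit order: J, Q, O, N, B, L, I, M, K, H, P, D, G, C, F, E, A

K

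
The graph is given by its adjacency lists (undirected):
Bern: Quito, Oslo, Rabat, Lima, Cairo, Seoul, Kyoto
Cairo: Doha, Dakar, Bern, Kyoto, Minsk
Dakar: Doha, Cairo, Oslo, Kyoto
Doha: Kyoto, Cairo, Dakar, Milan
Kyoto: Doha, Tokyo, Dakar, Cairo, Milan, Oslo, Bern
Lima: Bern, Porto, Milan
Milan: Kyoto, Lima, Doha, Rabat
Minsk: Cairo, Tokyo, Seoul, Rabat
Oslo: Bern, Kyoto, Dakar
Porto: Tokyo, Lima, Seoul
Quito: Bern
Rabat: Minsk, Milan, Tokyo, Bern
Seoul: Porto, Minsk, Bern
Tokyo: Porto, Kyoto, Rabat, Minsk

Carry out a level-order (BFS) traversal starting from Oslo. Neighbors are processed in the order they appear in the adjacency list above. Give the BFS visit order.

Visit Oslo; enqueue Bern, Kyoto, Dakar → queue [Bern, Kyoto, Dakar]
Visit Bern; enqueue Quito, Rabat, Lima, Cairo, Seoul → queue [Kyoto, Dakar, Quito, Rabat, Lima, Cairo, Seoul]
Visit Kyoto; enqueue Doha, Tokyo, Milan → queue [Dakar, Quito, Rabat, Lima, Cairo, Seoul, Doha, Tokyo, Milan]
Visit Dakar → queue [Quito, Rabat, Lima, Cairo, Seoul, Doha, Tokyo, Milan]
Visit Quito → queue [Rabat, Lima, Cairo, Seoul, Doha, Tokyo, Milan]
Visit Rabat; enqueue Minsk → queue [Lima, Cairo, Seoul, Doha, Tokyo, Milan, Minsk]
Visit Lima; enqueue Porto → queue [Cairo, Seoul, Doha, Tokyo, Milan, Minsk, Porto]
Visit Cairo → queue [Seoul, Doha, Tokyo, Milan, Minsk, Porto]
Visit Seoul → queue [Doha, Tokyo, Milan, Minsk, Porto]
Visit Doha → queue [Tokyo, Milan, Minsk, Porto]
Visit Tokyo → queue [Milan, Minsk, Porto]
Visit Milan → queue [Minsk, Porto]
Visit Minsk → queue [Porto]
Visit Porto → queue []

Oslo → Bern → Kyoto → Dakar → Quito → Rabat → Lima → Cairo → Seoul → Doha → Tokyo → Milan → Minsk → Porto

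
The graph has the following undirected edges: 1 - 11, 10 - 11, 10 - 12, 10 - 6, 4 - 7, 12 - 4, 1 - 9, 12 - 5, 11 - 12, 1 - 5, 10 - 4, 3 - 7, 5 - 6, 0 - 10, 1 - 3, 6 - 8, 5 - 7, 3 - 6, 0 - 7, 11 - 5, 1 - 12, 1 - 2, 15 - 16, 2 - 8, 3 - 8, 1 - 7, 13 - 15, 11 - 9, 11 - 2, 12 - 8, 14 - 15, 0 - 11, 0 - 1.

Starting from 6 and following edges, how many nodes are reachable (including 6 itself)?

BFS from 6 visits: 6, 3, 5, 8, 10, 1, 7, 11, 12, 2, 0, 4, 9
Reachable nodes: 13 of 17 total.

13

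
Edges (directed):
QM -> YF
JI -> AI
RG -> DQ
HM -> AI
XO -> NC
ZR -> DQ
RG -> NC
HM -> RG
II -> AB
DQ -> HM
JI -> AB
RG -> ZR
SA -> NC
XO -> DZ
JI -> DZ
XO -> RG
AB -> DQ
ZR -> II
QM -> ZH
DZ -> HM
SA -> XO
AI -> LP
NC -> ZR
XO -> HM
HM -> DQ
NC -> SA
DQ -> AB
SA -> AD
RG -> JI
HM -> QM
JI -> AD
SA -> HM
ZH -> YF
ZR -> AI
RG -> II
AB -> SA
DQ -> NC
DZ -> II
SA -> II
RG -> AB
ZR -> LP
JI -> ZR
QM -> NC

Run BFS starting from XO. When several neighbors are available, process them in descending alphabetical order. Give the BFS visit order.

XO -> RG -> NC -> HM -> DZ -> ZR -> JI -> II -> DQ -> AB -> SA -> QM -> AI -> LP -> AD -> ZH -> YF

Visit XO; enqueue RG, NC, HM, DZ → queue [RG, NC, HM, DZ]
Visit RG; enqueue ZR, JI, II, DQ, AB → queue [NC, HM, DZ, ZR, JI, II, DQ, AB]
Visit NC; enqueue SA → queue [HM, DZ, ZR, JI, II, DQ, AB, SA]
Visit HM; enqueue QM, AI → queue [DZ, ZR, JI, II, DQ, AB, SA, QM, AI]
Visit DZ → queue [ZR, JI, II, DQ, AB, SA, QM, AI]
Visit ZR; enqueue LP → queue [JI, II, DQ, AB, SA, QM, AI, LP]
Visit JI; enqueue AD → queue [II, DQ, AB, SA, QM, AI, LP, AD]
Visit II → queue [DQ, AB, SA, QM, AI, LP, AD]
Visit DQ → queue [AB, SA, QM, AI, LP, AD]
Visit AB → queue [SA, QM, AI, LP, AD]
Visit SA → queue [QM, AI, LP, AD]
Visit QM; enqueue ZH, YF → queue [AI, LP, AD, ZH, YF]
Visit AI → queue [LP, AD, ZH, YF]
Visit LP → queue [AD, ZH, YF]
Visit AD → queue [ZH, YF]
Visit ZH → queue [YF]
Visit YF → queue []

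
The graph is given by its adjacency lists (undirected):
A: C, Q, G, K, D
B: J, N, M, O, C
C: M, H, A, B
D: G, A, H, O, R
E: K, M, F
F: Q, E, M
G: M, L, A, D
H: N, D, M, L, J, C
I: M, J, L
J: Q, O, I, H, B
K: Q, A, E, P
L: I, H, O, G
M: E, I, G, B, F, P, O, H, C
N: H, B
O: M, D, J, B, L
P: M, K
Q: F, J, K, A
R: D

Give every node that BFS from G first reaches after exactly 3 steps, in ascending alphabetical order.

Level 0: G
Level 1: A, D, L, M
Level 2: B, C, E, F, H, I, K, O, P, Q, R
Level 3: J, N

J, N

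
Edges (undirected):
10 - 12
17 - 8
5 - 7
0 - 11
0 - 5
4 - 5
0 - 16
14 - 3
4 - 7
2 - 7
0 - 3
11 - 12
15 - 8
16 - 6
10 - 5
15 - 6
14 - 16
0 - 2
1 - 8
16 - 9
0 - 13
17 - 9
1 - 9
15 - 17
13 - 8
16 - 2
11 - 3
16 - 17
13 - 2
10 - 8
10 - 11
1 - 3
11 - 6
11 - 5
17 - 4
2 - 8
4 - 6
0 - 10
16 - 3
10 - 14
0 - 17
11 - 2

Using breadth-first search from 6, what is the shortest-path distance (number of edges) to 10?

2

Level 0: 6
Level 1: 4, 11, 15, 16
Level 2: 0, 2, 3, 5, 7, 8, 9, 10, 12, 14, 17
Level 3: 1, 13
10 first appears at level 2.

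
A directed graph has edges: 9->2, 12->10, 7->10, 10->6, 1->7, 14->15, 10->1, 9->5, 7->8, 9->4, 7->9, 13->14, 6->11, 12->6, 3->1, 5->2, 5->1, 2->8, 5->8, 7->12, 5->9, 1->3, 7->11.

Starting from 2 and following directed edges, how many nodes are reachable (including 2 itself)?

BFS from 2 visits: 2, 8
Reachable nodes: 2 of 15 total.

2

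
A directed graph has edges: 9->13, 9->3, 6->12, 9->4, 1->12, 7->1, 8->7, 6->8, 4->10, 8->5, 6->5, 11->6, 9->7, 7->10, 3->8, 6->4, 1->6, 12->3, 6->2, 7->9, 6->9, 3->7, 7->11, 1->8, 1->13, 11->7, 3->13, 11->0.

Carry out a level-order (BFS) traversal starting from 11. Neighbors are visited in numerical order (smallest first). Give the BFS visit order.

Visit 11; enqueue 0, 6, 7 → queue [0, 6, 7]
Visit 0 → queue [6, 7]
Visit 6; enqueue 2, 4, 5, 8, 9, 12 → queue [7, 2, 4, 5, 8, 9, 12]
Visit 7; enqueue 1, 10 → queue [2, 4, 5, 8, 9, 12, 1, 10]
Visit 2 → queue [4, 5, 8, 9, 12, 1, 10]
Visit 4 → queue [5, 8, 9, 12, 1, 10]
Visit 5 → queue [8, 9, 12, 1, 10]
Visit 8 → queue [9, 12, 1, 10]
Visit 9; enqueue 3, 13 → queue [12, 1, 10, 3, 13]
Visit 12 → queue [1, 10, 3, 13]
Visit 1 → queue [10, 3, 13]
Visit 10 → queue [3, 13]
Visit 3 → queue [13]
Visit 13 → queue []

11 → 0 → 6 → 7 → 2 → 4 → 5 → 8 → 9 → 12 → 1 → 10 → 3 → 13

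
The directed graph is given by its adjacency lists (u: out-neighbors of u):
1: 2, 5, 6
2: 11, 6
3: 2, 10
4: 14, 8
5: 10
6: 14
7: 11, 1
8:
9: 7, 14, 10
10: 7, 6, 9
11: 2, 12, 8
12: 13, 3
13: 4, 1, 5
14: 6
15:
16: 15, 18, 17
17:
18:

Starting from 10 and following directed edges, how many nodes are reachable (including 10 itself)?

BFS from 10 visits: 10, 9, 7, 6, 14, 11, 1, 12, 8, 2, 5, 13, 3, 4
Reachable nodes: 14 of 18 total.

14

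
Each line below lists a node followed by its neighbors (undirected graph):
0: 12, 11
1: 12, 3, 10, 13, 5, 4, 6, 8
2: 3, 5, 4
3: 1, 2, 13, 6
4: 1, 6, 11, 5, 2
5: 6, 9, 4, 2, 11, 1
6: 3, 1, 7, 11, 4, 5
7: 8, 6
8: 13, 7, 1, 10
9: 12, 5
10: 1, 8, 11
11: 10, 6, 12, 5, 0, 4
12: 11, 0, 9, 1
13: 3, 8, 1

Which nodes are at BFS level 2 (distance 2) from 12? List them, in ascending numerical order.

Level 0: 12
Level 1: 0, 1, 9, 11
Level 2: 3, 4, 5, 6, 8, 10, 13
Level 3: 2, 7

3, 4, 5, 6, 8, 10, 13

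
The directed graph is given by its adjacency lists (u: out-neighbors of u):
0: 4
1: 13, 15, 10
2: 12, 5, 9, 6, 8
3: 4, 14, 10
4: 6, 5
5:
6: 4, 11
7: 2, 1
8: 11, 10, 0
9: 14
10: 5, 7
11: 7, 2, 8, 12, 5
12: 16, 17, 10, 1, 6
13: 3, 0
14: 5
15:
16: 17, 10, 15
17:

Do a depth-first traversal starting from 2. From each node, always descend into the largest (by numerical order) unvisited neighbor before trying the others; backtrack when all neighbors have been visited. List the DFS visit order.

Visit 2
2 → 12
12 → 17
12 → 16
16 → 15
16 → 10
10 → 7
7 → 1
1 → 13
13 → 3
3 → 14
14 → 5
3 → 4
4 → 6
6 → 11
11 → 8
8 → 0
2 → 9

2 12 17 16 15 10 7 1 13 3 14 5 4 6 11 8 0 9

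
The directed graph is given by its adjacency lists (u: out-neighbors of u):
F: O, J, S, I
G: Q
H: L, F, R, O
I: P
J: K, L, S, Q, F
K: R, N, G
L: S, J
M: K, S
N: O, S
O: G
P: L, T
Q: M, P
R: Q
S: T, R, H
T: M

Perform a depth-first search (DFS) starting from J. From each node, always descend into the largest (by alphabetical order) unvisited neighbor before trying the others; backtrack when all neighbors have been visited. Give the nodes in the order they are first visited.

Visit J
J → S
S → T
T → M
M → K
K → R
R → Q
Q → P
P → L
K → N
N → O
O → G
S → H
H → F
F → I

J S T M K R Q P L N O G H F I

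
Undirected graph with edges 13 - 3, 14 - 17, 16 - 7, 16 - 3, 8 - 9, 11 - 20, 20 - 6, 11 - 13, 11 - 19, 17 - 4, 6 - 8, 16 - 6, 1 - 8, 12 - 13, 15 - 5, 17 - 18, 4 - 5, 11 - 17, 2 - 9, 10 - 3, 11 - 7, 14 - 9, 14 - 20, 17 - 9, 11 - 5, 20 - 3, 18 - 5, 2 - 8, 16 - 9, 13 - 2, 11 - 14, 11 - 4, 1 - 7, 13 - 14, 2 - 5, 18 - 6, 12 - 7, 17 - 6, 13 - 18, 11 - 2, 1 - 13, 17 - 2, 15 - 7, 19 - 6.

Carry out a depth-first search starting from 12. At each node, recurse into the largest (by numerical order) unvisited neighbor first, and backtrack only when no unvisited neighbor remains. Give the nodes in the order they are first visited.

Visit 12
12 → 13
13 → 18
18 → 17
17 → 14
14 → 20
20 → 11
11 → 19
19 → 6
6 → 16
16 → 9
9 → 8
8 → 2
2 → 5
5 → 15
15 → 7
7 → 1
5 → 4
16 → 3
3 → 10

12 -> 13 -> 18 -> 17 -> 14 -> 20 -> 11 -> 19 -> 6 -> 16 -> 9 -> 8 -> 2 -> 5 -> 15 -> 7 -> 1 -> 4 -> 3 -> 10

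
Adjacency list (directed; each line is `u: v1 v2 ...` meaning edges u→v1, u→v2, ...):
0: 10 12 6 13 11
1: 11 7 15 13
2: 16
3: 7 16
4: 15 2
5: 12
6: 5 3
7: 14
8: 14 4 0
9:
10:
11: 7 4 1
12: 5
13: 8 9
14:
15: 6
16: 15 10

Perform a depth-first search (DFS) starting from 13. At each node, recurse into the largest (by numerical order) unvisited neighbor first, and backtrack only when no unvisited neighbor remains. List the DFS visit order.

13 9 8 14 4 15 6 5 12 3 16 10 7 2 0 11 1

Visit 13
13 → 9
13 → 8
8 → 14
8 → 4
4 → 15
15 → 6
6 → 5
5 → 12
6 → 3
3 → 16
16 → 10
3 → 7
4 → 2
8 → 0
0 → 11
11 → 1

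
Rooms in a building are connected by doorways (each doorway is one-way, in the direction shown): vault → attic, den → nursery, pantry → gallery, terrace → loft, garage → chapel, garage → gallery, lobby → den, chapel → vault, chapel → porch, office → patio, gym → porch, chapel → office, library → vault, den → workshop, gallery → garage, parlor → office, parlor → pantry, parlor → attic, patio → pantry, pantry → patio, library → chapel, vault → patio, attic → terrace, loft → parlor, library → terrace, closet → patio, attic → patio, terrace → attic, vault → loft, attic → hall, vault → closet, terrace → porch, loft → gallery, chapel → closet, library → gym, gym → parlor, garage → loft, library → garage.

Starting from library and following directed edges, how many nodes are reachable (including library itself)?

16

BFS from library visits: library, chapel, garage, gym, terrace, vault, closet, office, porch, gallery, loft, parlor, attic, patio, pantry, hall
Reachable nodes: 16 of 20 total.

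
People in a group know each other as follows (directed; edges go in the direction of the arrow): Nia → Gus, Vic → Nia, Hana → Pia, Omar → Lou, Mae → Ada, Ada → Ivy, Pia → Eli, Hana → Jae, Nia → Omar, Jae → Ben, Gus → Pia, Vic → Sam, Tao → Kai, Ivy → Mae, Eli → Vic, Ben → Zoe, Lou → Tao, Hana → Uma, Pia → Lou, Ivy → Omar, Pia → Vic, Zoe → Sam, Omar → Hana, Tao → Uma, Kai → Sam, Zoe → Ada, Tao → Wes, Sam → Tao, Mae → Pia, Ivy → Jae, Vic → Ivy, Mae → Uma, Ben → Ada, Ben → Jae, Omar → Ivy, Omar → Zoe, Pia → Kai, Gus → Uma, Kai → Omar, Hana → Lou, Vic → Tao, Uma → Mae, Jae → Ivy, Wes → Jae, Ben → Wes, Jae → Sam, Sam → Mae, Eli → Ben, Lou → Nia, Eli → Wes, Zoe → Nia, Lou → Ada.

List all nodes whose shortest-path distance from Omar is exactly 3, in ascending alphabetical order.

Ben, Eli, Gus, Kai, Vic, Wes

Level 0: Omar
Level 1: Hana, Ivy, Lou, Zoe
Level 2: Ada, Jae, Mae, Nia, Pia, Sam, Tao, Uma
Level 3: Ben, Eli, Gus, Kai, Vic, Wes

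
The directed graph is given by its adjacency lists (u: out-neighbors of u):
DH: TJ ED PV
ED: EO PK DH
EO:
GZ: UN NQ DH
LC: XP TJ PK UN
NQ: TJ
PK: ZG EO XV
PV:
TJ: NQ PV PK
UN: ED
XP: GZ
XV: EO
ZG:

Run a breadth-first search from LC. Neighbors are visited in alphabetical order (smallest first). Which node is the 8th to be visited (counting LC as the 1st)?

ZG

Visit LC; enqueue PK, TJ, UN, XP → queue [PK, TJ, UN, XP]
Visit PK; enqueue EO, XV, ZG → queue [TJ, UN, XP, EO, XV, ZG]
Visit TJ; enqueue NQ, PV → queue [UN, XP, EO, XV, ZG, NQ, PV]
Visit UN; enqueue ED → queue [XP, EO, XV, ZG, NQ, PV, ED]
Visit XP; enqueue GZ → queue [EO, XV, ZG, NQ, PV, ED, GZ]
Visit EO → queue [XV, ZG, NQ, PV, ED, GZ]
Visit XV → queue [ZG, NQ, PV, ED, GZ]
Visit ZG → queue [NQ, PV, ED, GZ]
Visit NQ → queue [PV, ED, GZ]
Visit PV → queue [ED, GZ]
Visit ED; enqueue DH → queue [GZ, DH]
Visit GZ → queue [DH]
Visit DH → queue []

Visit order: LC, PK, TJ, UN, XP, EO, XV, ZG, NQ, PV, ED, GZ, DH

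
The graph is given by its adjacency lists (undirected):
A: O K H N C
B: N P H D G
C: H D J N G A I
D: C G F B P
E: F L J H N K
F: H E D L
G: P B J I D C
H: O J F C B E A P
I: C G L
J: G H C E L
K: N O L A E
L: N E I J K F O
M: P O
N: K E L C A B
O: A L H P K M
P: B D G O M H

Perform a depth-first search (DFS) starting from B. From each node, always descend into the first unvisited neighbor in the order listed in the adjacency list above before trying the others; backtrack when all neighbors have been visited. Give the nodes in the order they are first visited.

Visit B
B → N
N → K
K → O
O → A
A → H
H → J
J → G
G → P
P → D
D → C
C → I
I → L
L → E
E → F
P → M

B -> N -> K -> O -> A -> H -> J -> G -> P -> D -> C -> I -> L -> E -> F -> M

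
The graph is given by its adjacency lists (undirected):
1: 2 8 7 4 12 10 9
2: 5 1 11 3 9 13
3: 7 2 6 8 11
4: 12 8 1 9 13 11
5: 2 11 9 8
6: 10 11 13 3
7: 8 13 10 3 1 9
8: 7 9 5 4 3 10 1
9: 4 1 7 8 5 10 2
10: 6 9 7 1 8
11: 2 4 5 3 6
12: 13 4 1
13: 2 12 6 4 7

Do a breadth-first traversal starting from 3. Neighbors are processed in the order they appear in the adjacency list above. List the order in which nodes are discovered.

3 7 2 6 8 11 13 10 1 9 5 4 12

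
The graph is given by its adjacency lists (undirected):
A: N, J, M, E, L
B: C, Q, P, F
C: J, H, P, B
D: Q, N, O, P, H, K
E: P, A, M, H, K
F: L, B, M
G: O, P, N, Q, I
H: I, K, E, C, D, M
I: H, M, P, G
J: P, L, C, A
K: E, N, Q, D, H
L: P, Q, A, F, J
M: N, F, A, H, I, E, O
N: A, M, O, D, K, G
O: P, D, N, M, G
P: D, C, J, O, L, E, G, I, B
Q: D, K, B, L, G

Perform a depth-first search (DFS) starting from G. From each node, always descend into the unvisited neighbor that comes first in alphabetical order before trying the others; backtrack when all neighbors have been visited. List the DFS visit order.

Visit G
G → I
I → H
H → C
C → B
B → F
F → L
L → A
A → E
E → K
K → D
D → N
N → M
M → O
O → P
P → J
D → Q

G -> I -> H -> C -> B -> F -> L -> A -> E -> K -> D -> N -> M -> O -> P -> J -> Q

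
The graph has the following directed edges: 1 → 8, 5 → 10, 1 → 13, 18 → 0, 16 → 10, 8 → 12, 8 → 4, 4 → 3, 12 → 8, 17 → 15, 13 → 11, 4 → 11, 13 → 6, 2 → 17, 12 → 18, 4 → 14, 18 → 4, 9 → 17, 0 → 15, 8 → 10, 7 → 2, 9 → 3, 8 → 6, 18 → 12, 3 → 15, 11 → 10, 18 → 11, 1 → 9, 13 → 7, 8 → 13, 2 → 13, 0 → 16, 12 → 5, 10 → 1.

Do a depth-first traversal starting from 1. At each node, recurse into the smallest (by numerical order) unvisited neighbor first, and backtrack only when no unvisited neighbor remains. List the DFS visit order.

1 -> 8 -> 4 -> 3 -> 15 -> 11 -> 10 -> 14 -> 6 -> 12 -> 5 -> 18 -> 0 -> 16 -> 13 -> 7 -> 2 -> 17 -> 9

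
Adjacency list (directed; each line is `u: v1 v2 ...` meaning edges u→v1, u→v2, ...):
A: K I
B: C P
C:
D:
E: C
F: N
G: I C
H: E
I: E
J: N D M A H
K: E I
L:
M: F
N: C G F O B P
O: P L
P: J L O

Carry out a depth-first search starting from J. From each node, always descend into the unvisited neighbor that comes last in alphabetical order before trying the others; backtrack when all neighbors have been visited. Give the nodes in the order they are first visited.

J -> N -> P -> O -> L -> G -> I -> E -> C -> F -> B -> M -> H -> D -> A -> K

Visit J
J → N
N → P
P → O
O → L
N → G
G → I
I → E
E → C
N → F
N → B
J → M
J → H
J → D
J → A
A → K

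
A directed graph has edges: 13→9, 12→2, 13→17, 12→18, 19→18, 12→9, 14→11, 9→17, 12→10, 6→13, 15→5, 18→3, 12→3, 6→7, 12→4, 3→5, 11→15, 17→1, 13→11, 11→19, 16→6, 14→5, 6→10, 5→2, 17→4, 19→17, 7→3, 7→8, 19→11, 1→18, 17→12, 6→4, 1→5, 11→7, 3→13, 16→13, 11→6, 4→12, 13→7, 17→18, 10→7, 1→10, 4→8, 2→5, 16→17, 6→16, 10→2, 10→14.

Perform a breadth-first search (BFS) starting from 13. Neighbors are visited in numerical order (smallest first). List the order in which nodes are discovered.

Visit 13; enqueue 7, 9, 11, 17 → queue [7, 9, 11, 17]
Visit 7; enqueue 3, 8 → queue [9, 11, 17, 3, 8]
Visit 9 → queue [11, 17, 3, 8]
Visit 11; enqueue 6, 15, 19 → queue [17, 3, 8, 6, 15, 19]
Visit 17; enqueue 1, 4, 12, 18 → queue [3, 8, 6, 15, 19, 1, 4, 12, 18]
Visit 3; enqueue 5 → queue [8, 6, 15, 19, 1, 4, 12, 18, 5]
Visit 8 → queue [6, 15, 19, 1, 4, 12, 18, 5]
Visit 6; enqueue 10, 16 → queue [15, 19, 1, 4, 12, 18, 5, 10, 16]
Visit 15 → queue [19, 1, 4, 12, 18, 5, 10, 16]
Visit 19 → queue [1, 4, 12, 18, 5, 10, 16]
Visit 1 → queue [4, 12, 18, 5, 10, 16]
Visit 4 → queue [12, 18, 5, 10, 16]
Visit 12; enqueue 2 → queue [18, 5, 10, 16, 2]
Visit 18 → queue [5, 10, 16, 2]
Visit 5 → queue [10, 16, 2]
Visit 10; enqueue 14 → queue [16, 2, 14]
Visit 16 → queue [2, 14]
Visit 2 → queue [14]
Visit 14 → queue []

13 7 9 11 17 3 8 6 15 19 1 4 12 18 5 10 16 2 14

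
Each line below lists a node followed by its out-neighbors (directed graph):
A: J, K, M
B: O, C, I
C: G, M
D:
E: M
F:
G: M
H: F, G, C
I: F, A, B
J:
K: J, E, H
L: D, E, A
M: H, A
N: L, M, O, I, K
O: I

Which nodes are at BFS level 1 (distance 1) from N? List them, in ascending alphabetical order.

I, K, L, M, O

Level 0: N
Level 1: I, K, L, M, O
Level 2: A, B, D, E, F, H, J
Level 3: C, G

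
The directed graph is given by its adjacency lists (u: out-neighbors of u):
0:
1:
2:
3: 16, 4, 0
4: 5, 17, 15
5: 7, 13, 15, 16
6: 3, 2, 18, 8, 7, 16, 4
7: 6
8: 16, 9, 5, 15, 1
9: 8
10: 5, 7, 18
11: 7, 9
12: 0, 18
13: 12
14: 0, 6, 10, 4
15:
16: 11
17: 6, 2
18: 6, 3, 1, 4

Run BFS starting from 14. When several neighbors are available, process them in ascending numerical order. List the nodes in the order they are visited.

Visit 14; enqueue 0, 4, 6, 10 → queue [0, 4, 6, 10]
Visit 0 → queue [4, 6, 10]
Visit 4; enqueue 5, 15, 17 → queue [6, 10, 5, 15, 17]
Visit 6; enqueue 2, 3, 7, 8, 16, 18 → queue [10, 5, 15, 17, 2, 3, 7, 8, 16, 18]
Visit 10 → queue [5, 15, 17, 2, 3, 7, 8, 16, 18]
Visit 5; enqueue 13 → queue [15, 17, 2, 3, 7, 8, 16, 18, 13]
Visit 15 → queue [17, 2, 3, 7, 8, 16, 18, 13]
Visit 17 → queue [2, 3, 7, 8, 16, 18, 13]
Visit 2 → queue [3, 7, 8, 16, 18, 13]
Visit 3 → queue [7, 8, 16, 18, 13]
Visit 7 → queue [8, 16, 18, 13]
Visit 8; enqueue 1, 9 → queue [16, 18, 13, 1, 9]
Visit 16; enqueue 11 → queue [18, 13, 1, 9, 11]
Visit 18 → queue [13, 1, 9, 11]
Visit 13; enqueue 12 → queue [1, 9, 11, 12]
Visit 1 → queue [9, 11, 12]
Visit 9 → queue [11, 12]
Visit 11 → queue [12]
Visit 12 → queue []

14, 0, 4, 6, 10, 5, 15, 17, 2, 3, 7, 8, 16, 18, 13, 1, 9, 11, 12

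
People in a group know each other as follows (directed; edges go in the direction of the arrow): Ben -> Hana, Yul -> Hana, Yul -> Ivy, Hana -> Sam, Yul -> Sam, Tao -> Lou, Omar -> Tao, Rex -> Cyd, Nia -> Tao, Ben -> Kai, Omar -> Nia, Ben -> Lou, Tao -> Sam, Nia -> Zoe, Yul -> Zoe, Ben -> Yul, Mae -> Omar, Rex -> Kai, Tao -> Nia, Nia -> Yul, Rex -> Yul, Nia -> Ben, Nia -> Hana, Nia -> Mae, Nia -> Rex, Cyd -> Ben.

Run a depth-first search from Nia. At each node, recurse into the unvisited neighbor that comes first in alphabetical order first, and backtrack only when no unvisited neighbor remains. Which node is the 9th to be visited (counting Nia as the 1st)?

Zoe

Visit Nia
Nia → Ben
Ben → Hana
Hana → Sam
Ben → Kai
Ben → Lou
Ben → Yul
Yul → Ivy
Yul → Zoe
Nia → Mae
Mae → Omar
Omar → Tao
Nia → Rex
Rex → Cyd

Visit order: Nia, Ben, Hana, Sam, Kai, Lou, Yul, Ivy, Zoe, Mae, Omar, Tao, Rex, Cyd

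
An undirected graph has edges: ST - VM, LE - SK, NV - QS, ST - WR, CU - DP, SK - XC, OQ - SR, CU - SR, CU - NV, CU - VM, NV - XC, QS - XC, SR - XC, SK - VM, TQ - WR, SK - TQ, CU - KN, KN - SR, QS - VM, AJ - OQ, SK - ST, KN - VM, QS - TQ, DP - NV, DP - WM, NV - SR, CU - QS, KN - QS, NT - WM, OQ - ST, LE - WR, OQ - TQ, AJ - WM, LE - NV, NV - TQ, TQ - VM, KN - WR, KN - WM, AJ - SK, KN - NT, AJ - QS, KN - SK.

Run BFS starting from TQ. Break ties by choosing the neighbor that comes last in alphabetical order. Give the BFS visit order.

Visit TQ; enqueue WR, VM, SK, QS, OQ, NV → queue [WR, VM, SK, QS, OQ, NV]
Visit WR; enqueue ST, LE, KN → queue [VM, SK, QS, OQ, NV, ST, LE, KN]
Visit VM; enqueue CU → queue [SK, QS, OQ, NV, ST, LE, KN, CU]
Visit SK; enqueue XC, AJ → queue [QS, OQ, NV, ST, LE, KN, CU, XC, AJ]
Visit QS → queue [OQ, NV, ST, LE, KN, CU, XC, AJ]
Visit OQ; enqueue SR → queue [NV, ST, LE, KN, CU, XC, AJ, SR]
Visit NV; enqueue DP → queue [ST, LE, KN, CU, XC, AJ, SR, DP]
Visit ST → queue [LE, KN, CU, XC, AJ, SR, DP]
Visit LE → queue [KN, CU, XC, AJ, SR, DP]
Visit KN; enqueue WM, NT → queue [CU, XC, AJ, SR, DP, WM, NT]
Visit CU → queue [XC, AJ, SR, DP, WM, NT]
Visit XC → queue [AJ, SR, DP, WM, NT]
Visit AJ → queue [SR, DP, WM, NT]
Visit SR → queue [DP, WM, NT]
Visit DP → queue [WM, NT]
Visit WM → queue [NT]
Visit NT → queue []

TQ -> WR -> VM -> SK -> QS -> OQ -> NV -> ST -> LE -> KN -> CU -> XC -> AJ -> SR -> DP -> WM -> NT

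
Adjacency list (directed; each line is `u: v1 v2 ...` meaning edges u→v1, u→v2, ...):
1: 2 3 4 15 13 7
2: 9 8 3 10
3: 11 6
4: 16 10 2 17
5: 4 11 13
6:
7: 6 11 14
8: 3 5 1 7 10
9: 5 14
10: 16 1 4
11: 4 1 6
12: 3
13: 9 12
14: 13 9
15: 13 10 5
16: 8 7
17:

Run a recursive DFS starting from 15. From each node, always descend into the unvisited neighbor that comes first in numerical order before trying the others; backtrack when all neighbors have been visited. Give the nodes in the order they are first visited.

Visit 15
15 → 5
5 → 4
4 → 2
2 → 3
3 → 6
3 → 11
11 → 1
1 → 7
7 → 14
14 → 9
14 → 13
13 → 12
2 → 8
8 → 10
10 → 16
4 → 17

15, 5, 4, 2, 3, 6, 11, 1, 7, 14, 9, 13, 12, 8, 10, 16, 17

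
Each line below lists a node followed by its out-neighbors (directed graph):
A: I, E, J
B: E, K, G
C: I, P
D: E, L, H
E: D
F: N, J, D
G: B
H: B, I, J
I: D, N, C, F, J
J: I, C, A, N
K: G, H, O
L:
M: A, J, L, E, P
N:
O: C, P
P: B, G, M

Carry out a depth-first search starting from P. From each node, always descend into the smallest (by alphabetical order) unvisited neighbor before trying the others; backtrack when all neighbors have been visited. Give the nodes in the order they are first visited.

Visit P
P → B
B → E
E → D
D → H
H → I
I → C
I → F
F → J
J → A
J → N
D → L
B → G
B → K
K → O
P → M

P, B, E, D, H, I, C, F, J, A, N, L, G, K, O, M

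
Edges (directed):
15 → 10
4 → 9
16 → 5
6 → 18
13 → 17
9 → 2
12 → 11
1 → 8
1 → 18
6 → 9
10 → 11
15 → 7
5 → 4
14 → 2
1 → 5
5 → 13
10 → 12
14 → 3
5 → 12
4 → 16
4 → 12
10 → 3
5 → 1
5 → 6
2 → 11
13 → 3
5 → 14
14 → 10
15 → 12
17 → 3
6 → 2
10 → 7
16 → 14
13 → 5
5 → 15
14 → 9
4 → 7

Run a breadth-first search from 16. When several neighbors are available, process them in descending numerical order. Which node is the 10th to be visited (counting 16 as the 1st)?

12

Visit 16; enqueue 14, 5 → queue [14, 5]
Visit 14; enqueue 10, 9, 3, 2 → queue [5, 10, 9, 3, 2]
Visit 5; enqueue 15, 13, 12, 6, 4, 1 → queue [10, 9, 3, 2, 15, 13, 12, 6, 4, 1]
Visit 10; enqueue 11, 7 → queue [9, 3, 2, 15, 13, 12, 6, 4, 1, 11, 7]
Visit 9 → queue [3, 2, 15, 13, 12, 6, 4, 1, 11, 7]
Visit 3 → queue [2, 15, 13, 12, 6, 4, 1, 11, 7]
Visit 2 → queue [15, 13, 12, 6, 4, 1, 11, 7]
Visit 15 → queue [13, 12, 6, 4, 1, 11, 7]
Visit 13; enqueue 17 → queue [12, 6, 4, 1, 11, 7, 17]
Visit 12 → queue [6, 4, 1, 11, 7, 17]
Visit 6; enqueue 18 → queue [4, 1, 11, 7, 17, 18]
Visit 4 → queue [1, 11, 7, 17, 18]
Visit 1; enqueue 8 → queue [11, 7, 17, 18, 8]
Visit 11 → queue [7, 17, 18, 8]
Visit 7 → queue [17, 18, 8]
Visit 17 → queue [18, 8]
Visit 18 → queue [8]
Visit 8 → queue []

Visit order: 16, 14, 5, 10, 9, 3, 2, 15, 13, 12, 6, 4, 1, 11, 7, 17, 18, 8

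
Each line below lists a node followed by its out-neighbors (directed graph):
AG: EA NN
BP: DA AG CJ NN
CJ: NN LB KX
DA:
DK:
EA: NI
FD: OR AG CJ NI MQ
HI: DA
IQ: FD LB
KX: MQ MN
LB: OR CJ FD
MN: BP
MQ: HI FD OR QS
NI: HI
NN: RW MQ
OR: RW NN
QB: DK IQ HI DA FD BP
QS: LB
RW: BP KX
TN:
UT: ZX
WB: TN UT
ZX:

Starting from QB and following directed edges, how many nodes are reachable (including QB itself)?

19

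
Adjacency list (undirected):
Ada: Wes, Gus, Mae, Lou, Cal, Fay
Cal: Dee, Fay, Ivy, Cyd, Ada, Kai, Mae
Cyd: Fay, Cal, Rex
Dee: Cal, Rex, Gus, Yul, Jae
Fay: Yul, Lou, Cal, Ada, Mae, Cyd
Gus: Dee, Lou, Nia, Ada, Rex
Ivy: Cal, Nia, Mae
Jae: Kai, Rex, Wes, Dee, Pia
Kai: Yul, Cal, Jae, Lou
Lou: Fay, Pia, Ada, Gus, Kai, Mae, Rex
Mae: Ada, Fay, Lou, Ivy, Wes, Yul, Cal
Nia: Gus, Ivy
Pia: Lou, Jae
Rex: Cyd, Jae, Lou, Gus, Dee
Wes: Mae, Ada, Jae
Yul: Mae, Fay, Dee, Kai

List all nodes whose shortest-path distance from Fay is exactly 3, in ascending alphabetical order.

Jae, Nia

Level 0: Fay
Level 1: Ada, Cal, Cyd, Lou, Mae, Yul
Level 2: Dee, Gus, Ivy, Kai, Pia, Rex, Wes
Level 3: Jae, Nia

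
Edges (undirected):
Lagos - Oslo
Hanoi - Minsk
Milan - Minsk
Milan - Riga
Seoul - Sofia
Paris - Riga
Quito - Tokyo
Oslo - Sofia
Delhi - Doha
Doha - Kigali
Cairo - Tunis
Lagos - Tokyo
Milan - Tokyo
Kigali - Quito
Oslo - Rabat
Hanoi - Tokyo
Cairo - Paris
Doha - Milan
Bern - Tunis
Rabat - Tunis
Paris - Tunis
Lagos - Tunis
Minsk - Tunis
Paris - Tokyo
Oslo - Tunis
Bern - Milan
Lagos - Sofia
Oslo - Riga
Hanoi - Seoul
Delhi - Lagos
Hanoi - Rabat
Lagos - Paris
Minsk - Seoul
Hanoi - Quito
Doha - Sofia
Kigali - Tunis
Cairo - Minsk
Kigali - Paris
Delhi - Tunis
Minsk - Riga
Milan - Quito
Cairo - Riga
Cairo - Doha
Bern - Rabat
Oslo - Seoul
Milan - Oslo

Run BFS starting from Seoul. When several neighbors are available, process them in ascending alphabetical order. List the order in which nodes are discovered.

Seoul, Hanoi, Minsk, Oslo, Sofia, Quito, Rabat, Tokyo, Cairo, Milan, Riga, Tunis, Lagos, Doha, Kigali, Bern, Paris, Delhi

Visit Seoul; enqueue Hanoi, Minsk, Oslo, Sofia → queue [Hanoi, Minsk, Oslo, Sofia]
Visit Hanoi; enqueue Quito, Rabat, Tokyo → queue [Minsk, Oslo, Sofia, Quito, Rabat, Tokyo]
Visit Minsk; enqueue Cairo, Milan, Riga, Tunis → queue [Oslo, Sofia, Quito, Rabat, Tokyo, Cairo, Milan, Riga, Tunis]
Visit Oslo; enqueue Lagos → queue [Sofia, Quito, Rabat, Tokyo, Cairo, Milan, Riga, Tunis, Lagos]
Visit Sofia; enqueue Doha → queue [Quito, Rabat, Tokyo, Cairo, Milan, Riga, Tunis, Lagos, Doha]
Visit Quito; enqueue Kigali → queue [Rabat, Tokyo, Cairo, Milan, Riga, Tunis, Lagos, Doha, Kigali]
Visit Rabat; enqueue Bern → queue [Tokyo, Cairo, Milan, Riga, Tunis, Lagos, Doha, Kigali, Bern]
Visit Tokyo; enqueue Paris → queue [Cairo, Milan, Riga, Tunis, Lagos, Doha, Kigali, Bern, Paris]
Visit Cairo → queue [Milan, Riga, Tunis, Lagos, Doha, Kigali, Bern, Paris]
Visit Milan → queue [Riga, Tunis, Lagos, Doha, Kigali, Bern, Paris]
Visit Riga → queue [Tunis, Lagos, Doha, Kigali, Bern, Paris]
Visit Tunis; enqueue Delhi → queue [Lagos, Doha, Kigali, Bern, Paris, Delhi]
Visit Lagos → queue [Doha, Kigali, Bern, Paris, Delhi]
Visit Doha → queue [Kigali, Bern, Paris, Delhi]
Visit Kigali → queue [Bern, Paris, Delhi]
Visit Bern → queue [Paris, Delhi]
Visit Paris → queue [Delhi]
Visit Delhi → queue []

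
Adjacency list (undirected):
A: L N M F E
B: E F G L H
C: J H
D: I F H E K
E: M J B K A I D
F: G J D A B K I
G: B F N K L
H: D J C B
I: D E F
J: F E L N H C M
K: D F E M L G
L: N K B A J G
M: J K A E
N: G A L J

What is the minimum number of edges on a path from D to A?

Level 0: D
Level 1: E, F, H, I, K
Level 2: A, B, C, G, J, L, M
Level 3: N
A first appears at level 2.

2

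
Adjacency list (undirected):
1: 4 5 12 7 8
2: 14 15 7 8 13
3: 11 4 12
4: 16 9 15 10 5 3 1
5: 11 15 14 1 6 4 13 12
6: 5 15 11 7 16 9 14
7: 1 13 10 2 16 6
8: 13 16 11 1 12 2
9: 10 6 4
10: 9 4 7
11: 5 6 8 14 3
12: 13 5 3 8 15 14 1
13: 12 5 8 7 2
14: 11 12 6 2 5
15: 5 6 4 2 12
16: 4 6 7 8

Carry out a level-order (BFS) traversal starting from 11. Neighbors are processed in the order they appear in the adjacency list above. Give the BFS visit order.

Visit 11; enqueue 5, 6, 8, 14, 3 → queue [5, 6, 8, 14, 3]
Visit 5; enqueue 15, 1, 4, 13, 12 → queue [6, 8, 14, 3, 15, 1, 4, 13, 12]
Visit 6; enqueue 7, 16, 9 → queue [8, 14, 3, 15, 1, 4, 13, 12, 7, 16, 9]
Visit 8; enqueue 2 → queue [14, 3, 15, 1, 4, 13, 12, 7, 16, 9, 2]
Visit 14 → queue [3, 15, 1, 4, 13, 12, 7, 16, 9, 2]
Visit 3 → queue [15, 1, 4, 13, 12, 7, 16, 9, 2]
Visit 15 → queue [1, 4, 13, 12, 7, 16, 9, 2]
Visit 1 → queue [4, 13, 12, 7, 16, 9, 2]
Visit 4; enqueue 10 → queue [13, 12, 7, 16, 9, 2, 10]
Visit 13 → queue [12, 7, 16, 9, 2, 10]
Visit 12 → queue [7, 16, 9, 2, 10]
Visit 7 → queue [16, 9, 2, 10]
Visit 16 → queue [9, 2, 10]
Visit 9 → queue [2, 10]
Visit 2 → queue [10]
Visit 10 → queue []

11, 5, 6, 8, 14, 3, 15, 1, 4, 13, 12, 7, 16, 9, 2, 10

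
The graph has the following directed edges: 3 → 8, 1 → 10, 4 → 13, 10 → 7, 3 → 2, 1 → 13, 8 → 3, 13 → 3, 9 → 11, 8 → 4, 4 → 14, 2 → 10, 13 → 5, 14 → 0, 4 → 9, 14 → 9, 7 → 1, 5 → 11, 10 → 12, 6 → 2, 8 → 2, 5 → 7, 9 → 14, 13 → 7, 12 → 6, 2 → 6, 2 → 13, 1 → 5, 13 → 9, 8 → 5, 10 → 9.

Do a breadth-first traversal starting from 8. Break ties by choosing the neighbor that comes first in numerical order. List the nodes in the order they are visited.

8 → 2 → 3 → 4 → 5 → 6 → 10 → 13 → 9 → 14 → 7 → 11 → 12 → 0 → 1

Visit 8; enqueue 2, 3, 4, 5 → queue [2, 3, 4, 5]
Visit 2; enqueue 6, 10, 13 → queue [3, 4, 5, 6, 10, 13]
Visit 3 → queue [4, 5, 6, 10, 13]
Visit 4; enqueue 9, 14 → queue [5, 6, 10, 13, 9, 14]
Visit 5; enqueue 7, 11 → queue [6, 10, 13, 9, 14, 7, 11]
Visit 6 → queue [10, 13, 9, 14, 7, 11]
Visit 10; enqueue 12 → queue [13, 9, 14, 7, 11, 12]
Visit 13 → queue [9, 14, 7, 11, 12]
Visit 9 → queue [14, 7, 11, 12]
Visit 14; enqueue 0 → queue [7, 11, 12, 0]
Visit 7; enqueue 1 → queue [11, 12, 0, 1]
Visit 11 → queue [12, 0, 1]
Visit 12 → queue [0, 1]
Visit 0 → queue [1]
Visit 1 → queue []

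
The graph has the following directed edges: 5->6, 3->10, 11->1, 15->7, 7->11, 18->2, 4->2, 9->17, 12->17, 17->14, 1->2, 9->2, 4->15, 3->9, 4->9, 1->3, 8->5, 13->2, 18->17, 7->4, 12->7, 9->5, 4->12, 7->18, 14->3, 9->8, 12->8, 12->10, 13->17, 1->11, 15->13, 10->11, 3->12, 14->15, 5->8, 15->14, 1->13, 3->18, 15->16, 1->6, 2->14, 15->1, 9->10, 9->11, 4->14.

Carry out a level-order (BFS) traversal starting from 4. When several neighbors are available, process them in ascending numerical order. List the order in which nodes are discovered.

Visit 4; enqueue 2, 9, 12, 14, 15 → queue [2, 9, 12, 14, 15]
Visit 2 → queue [9, 12, 14, 15]
Visit 9; enqueue 5, 8, 10, 11, 17 → queue [12, 14, 15, 5, 8, 10, 11, 17]
Visit 12; enqueue 7 → queue [14, 15, 5, 8, 10, 11, 17, 7]
Visit 14; enqueue 3 → queue [15, 5, 8, 10, 11, 17, 7, 3]
Visit 15; enqueue 1, 13, 16 → queue [5, 8, 10, 11, 17, 7, 3, 1, 13, 16]
Visit 5; enqueue 6 → queue [8, 10, 11, 17, 7, 3, 1, 13, 16, 6]
Visit 8 → queue [10, 11, 17, 7, 3, 1, 13, 16, 6]
Visit 10 → queue [11, 17, 7, 3, 1, 13, 16, 6]
Visit 11 → queue [17, 7, 3, 1, 13, 16, 6]
Visit 17 → queue [7, 3, 1, 13, 16, 6]
Visit 7; enqueue 18 → queue [3, 1, 13, 16, 6, 18]
Visit 3 → queue [1, 13, 16, 6, 18]
Visit 1 → queue [13, 16, 6, 18]
Visit 13 → queue [16, 6, 18]
Visit 16 → queue [6, 18]
Visit 6 → queue [18]
Visit 18 → queue []

4 2 9 12 14 15 5 8 10 11 17 7 3 1 13 16 6 18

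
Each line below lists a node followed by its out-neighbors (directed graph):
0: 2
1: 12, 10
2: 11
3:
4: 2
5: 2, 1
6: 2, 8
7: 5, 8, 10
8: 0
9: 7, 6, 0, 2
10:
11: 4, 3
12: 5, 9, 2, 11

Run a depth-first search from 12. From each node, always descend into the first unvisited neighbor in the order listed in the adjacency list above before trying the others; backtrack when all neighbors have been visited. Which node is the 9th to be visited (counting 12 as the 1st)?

Visit 12
12 → 5
5 → 2
2 → 11
11 → 4
11 → 3
5 → 1
1 → 10
12 → 9
9 → 7
7 → 8
8 → 0
9 → 6

Visit order: 12, 5, 2, 11, 4, 3, 1, 10, 9, 7, 8, 0, 6

9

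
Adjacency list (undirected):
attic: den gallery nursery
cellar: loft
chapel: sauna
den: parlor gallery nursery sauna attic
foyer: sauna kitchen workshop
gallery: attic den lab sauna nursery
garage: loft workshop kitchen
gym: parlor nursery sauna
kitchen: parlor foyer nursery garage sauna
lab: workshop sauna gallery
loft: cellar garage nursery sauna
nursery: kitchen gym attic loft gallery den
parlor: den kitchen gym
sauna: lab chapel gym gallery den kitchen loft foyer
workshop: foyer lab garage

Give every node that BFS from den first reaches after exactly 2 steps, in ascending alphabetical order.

chapel, foyer, gym, kitchen, lab, loft

Level 0: den
Level 1: attic, gallery, nursery, parlor, sauna
Level 2: chapel, foyer, gym, kitchen, lab, loft
Level 3: cellar, garage, workshop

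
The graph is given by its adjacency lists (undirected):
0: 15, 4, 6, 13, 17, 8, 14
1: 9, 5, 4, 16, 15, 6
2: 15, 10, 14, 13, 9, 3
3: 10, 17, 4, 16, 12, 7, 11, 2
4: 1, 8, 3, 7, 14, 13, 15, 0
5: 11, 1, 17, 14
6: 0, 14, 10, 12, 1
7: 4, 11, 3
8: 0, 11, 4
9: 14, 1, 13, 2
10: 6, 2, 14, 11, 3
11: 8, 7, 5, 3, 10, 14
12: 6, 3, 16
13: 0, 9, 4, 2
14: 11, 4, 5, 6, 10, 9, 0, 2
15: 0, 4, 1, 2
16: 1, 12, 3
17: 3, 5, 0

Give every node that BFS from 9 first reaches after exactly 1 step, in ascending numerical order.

1, 2, 13, 14

Level 0: 9
Level 1: 1, 2, 13, 14
Level 2: 0, 3, 4, 5, 6, 10, 11, 15, 16
Level 3: 7, 8, 12, 17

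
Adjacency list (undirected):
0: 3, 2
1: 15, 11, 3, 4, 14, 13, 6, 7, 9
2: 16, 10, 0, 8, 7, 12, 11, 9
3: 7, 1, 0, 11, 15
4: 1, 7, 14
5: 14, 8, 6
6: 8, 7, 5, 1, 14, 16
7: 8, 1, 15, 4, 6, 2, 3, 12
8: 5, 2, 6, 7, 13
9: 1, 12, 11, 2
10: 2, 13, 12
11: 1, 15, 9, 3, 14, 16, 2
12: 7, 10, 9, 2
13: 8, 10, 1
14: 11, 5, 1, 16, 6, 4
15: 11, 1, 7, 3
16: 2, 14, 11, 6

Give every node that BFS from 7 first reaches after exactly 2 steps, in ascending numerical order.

0, 5, 9, 10, 11, 13, 14, 16

Level 0: 7
Level 1: 1, 2, 3, 4, 6, 8, 12, 15
Level 2: 0, 5, 9, 10, 11, 13, 14, 16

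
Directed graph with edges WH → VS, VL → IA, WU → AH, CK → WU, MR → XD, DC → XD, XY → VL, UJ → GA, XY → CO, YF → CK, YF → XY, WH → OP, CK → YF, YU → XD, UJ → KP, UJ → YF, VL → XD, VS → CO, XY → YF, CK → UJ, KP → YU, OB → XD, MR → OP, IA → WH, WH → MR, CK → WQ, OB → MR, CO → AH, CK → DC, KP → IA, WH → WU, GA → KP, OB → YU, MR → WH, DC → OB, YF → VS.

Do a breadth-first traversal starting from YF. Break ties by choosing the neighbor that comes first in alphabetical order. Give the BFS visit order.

YF, CK, VS, XY, DC, UJ, WQ, WU, CO, VL, OB, XD, GA, KP, AH, IA, MR, YU, WH, OP

Visit YF; enqueue CK, VS, XY → queue [CK, VS, XY]
Visit CK; enqueue DC, UJ, WQ, WU → queue [VS, XY, DC, UJ, WQ, WU]
Visit VS; enqueue CO → queue [XY, DC, UJ, WQ, WU, CO]
Visit XY; enqueue VL → queue [DC, UJ, WQ, WU, CO, VL]
Visit DC; enqueue OB, XD → queue [UJ, WQ, WU, CO, VL, OB, XD]
Visit UJ; enqueue GA, KP → queue [WQ, WU, CO, VL, OB, XD, GA, KP]
Visit WQ → queue [WU, CO, VL, OB, XD, GA, KP]
Visit WU; enqueue AH → queue [CO, VL, OB, XD, GA, KP, AH]
Visit CO → queue [VL, OB, XD, GA, KP, AH]
Visit VL; enqueue IA → queue [OB, XD, GA, KP, AH, IA]
Visit OB; enqueue MR, YU → queue [XD, GA, KP, AH, IA, MR, YU]
Visit XD → queue [GA, KP, AH, IA, MR, YU]
Visit GA → queue [KP, AH, IA, MR, YU]
Visit KP → queue [AH, IA, MR, YU]
Visit AH → queue [IA, MR, YU]
Visit IA; enqueue WH → queue [MR, YU, WH]
Visit MR; enqueue OP → queue [YU, WH, OP]
Visit YU → queue [WH, OP]
Visit WH → queue [OP]
Visit OP → queue []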